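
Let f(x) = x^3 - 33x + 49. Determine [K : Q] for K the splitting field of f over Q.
[K : Q] = 6

By the rational root test, any rational root of the monic integer polynomial f(x) = x^3 - 33x + 49 must be an integer dividing the constant term 49, i.e. one of ±{1, 7, 49}. Evaluating: f(1) = 17, f(-1) = 81, f(7) = 161, f(-7) = -63, f(49) = 116081, f(-49) = -115983; none is 0, so f has no rational root and is therefore irreducible over Q (a cubic with no linear factor over a field is irreducible). For an irreducible cubic, the Galois group is A_3 or S_3 according as the discriminant disc(f) = -4a^3 - 27b^2 = -4·(-33)^3 - 27·(49)^2 = 78921 is or is not a square in Q. Here disc(f) = 78921 is not a perfect square in Q, so the Galois group of f over Q is not contained in A_3 and must be all of S_3. The splitting field has degree |S_3| = 6 over Q, so [K : Q] = 6.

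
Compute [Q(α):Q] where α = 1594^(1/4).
[Q(α):Q] = 4

α is a root of x^4 - 1594. By Eisenstein's criterion at the prime p = 2 (which divides the constant term 1594 but p^2 = 4 does not, since 1594 is squarefree), x^4 - 1594 is irreducible over Q. Hence [Q(α):Q] = 4.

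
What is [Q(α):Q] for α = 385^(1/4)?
[Q(α):Q] = 4

α is a root of x^4 - 385. By Eisenstein's criterion at the prime p = 5 (which divides the constant term 385 but p^2 = 25 does not, since 385 is squarefree), x^4 - 385 is irreducible over Q. Hence [Q(α):Q] = 4.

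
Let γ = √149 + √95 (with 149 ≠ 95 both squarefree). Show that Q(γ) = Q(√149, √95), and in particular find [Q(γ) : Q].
[Q(γ) : Q] = 4 (equivalently, Q(γ) = Q(√149, √95))

Obviously Q(γ) ⊆ Q(√149, √95), and [Q(√149, √95):Q] = 4 (since 149, 95 are distinct squarefree integers > 1 with 14155 not a perfect square). To show equality we compute the minimal polynomial of γ. From γ = √149 + √95: γ^2 = 149 + 2√(14155) + 95 = 244 + 2√(14155), so γ^2 - 244 = 2√(14155); squaring, (γ^2 - 244)^2 = 4·14155, i.e. γ^4 - 488γ^2 + 59536 - 56620 = 0, i.e. γ^4 - 488γ^2 + 2916 = 0. So γ is a root of x^4 - 488x^2 + 2916. This polynomial is irreducible over Q: it has no rational root (each ±√149 ± √95 is irrational), and any factorization into two quadratics over Q would force √(14155) ∈ Q (pairing opposite roots) or √149, √95 ∈ Q (other pairings), all impossible. Hence [Q(γ):Q] = 4 = [Q(√149, √95):Q], so Q(γ) = Q(√149, √95).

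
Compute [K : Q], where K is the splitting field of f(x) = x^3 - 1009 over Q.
[K : Q] = 6

The roots of x^3 - 1009 are ∛1009, ω∛1009, ω^2∛1009 where ω = e^(2πi/3) is a primitive cube root of unity, so K = Q(∛1009, ω). Now [Q(∛1009):Q] = 3 (since 1009 is not a perfect cube, x^3 - 1009 is irreducible) and [Q(ω):Q] = 2. Both 2 and 3 divide [K:Q], and [K:Q] ≤ 3·2 = 6, so [K:Q] = 6. (Equivalently: Q(∛1009) ⊂ R but ω ∉ R, so [K : Q(∛1009)] = 2.)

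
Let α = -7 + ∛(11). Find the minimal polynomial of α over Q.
m_α(x) = x^3 + 21x^2 + 147x + 332

Set β = α + 7 = ∛(11), so β^3 = 11. Then (α + 7)^3 - 11 = 0, i.e. α is a root of g(x) = (x + 7)^3 - 11 = x^3 + 21x^2 + 147x + 332. Since g(x) = h(x + 7) where h(x) = x^3 - 11, and h is irreducible over Q (because 11 is not a perfect cube, so h has no rational root, and a monic cubic with no rational root is irreducible), g is also irreducible (irreducibility is preserved under the substitution x → x + 7). Hence m_α(x) = x^3 + 21x^2 + 147x + 332.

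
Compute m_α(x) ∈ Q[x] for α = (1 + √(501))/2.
m_α(x) = x^2 - x - 125

From 2α - 1 = √(501), squaring gives (2α - 1)^2 = 501, i.e. 4α^2 - 4α + 1 = 501, so α^2 - α + (1 - 501)/4 = 0. Since 501 ≡ 1 (mod 4), (1 - 501)/4 = -125 ∈ Z. The polynomial x^2 - x - 125 has discriminant 1 - 4·(-125) = 501, which is not a perfect square in Q (d = 501 is squarefree and ≠ 1), so x^2 - x - 125 is irreducible over Q. It is the minimal polynomial of α.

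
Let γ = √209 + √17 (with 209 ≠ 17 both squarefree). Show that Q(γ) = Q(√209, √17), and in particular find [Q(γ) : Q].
[Q(γ) : Q] = 4 (equivalently, Q(γ) = Q(√209, √17))

Obviously Q(γ) ⊆ Q(√209, √17), and [Q(√209, √17):Q] = 4 (since 209, 17 are distinct squarefree integers > 1 with 3553 not a perfect square). To show equality we compute the minimal polynomial of γ. From γ = √209 + √17: γ^2 = 209 + 2√(3553) + 17 = 226 + 2√(3553), so γ^2 - 226 = 2√(3553); squaring, (γ^2 - 226)^2 = 4·3553, i.e. γ^4 - 452γ^2 + 51076 - 14212 = 0, i.e. γ^4 - 452γ^2 + 36864 = 0. So γ is a root of x^4 - 452x^2 + 36864. This polynomial is irreducible over Q: it has no rational root (each ±√209 ± √17 is irrational), and any factorization into two quadratics over Q would force √(3553) ∈ Q (pairing opposite roots) or √209, √17 ∈ Q (other pairings), all impossible. Hence [Q(γ):Q] = 4 = [Q(√209, √17):Q], so Q(γ) = Q(√209, √17).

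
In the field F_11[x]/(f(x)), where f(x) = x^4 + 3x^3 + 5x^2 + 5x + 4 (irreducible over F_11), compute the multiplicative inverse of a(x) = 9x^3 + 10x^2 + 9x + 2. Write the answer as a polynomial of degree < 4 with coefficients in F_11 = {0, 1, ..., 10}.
a(x)^(-1) ≡ 10x^3 + 2x^2 + 7x + 1 (mod f(x))

Since f is irreducible over F_11, F_11[x]/(f) is a field and a(x) ≠ 0 has an inverse. Apply the extended Euclidean algorithm to f(x) and a(x) in F_11[x]: f(x) = (5x + 7)·a(x) + (9x + 1);  a(x) = (x^2 + x + 7)·(9x + 1) + (6). The last nonzero remainder is the constant 6 = gcd(f, a) in F_11. Back-substituting through the division chain expresses 6 = s(x)·a(x) + t(x)·f(x) with s(x) ≡ 5x^3 + x^2 + 9x + 6 (mod f), so (5x^3 + x^2 + 9x + 6)·a(x) ≡ 6 (mod f). Multiplying by 6^(-1) ≡ 2 in F_11 gives a(x)^(-1) ≡ 2·(5x^3 + x^2 + 9x + 6) ≡ 10x^3 + 2x^2 + 7x + 1 (mod f). Check: (9x^3 + 10x^2 + 9x + 2)·(10x^3 + 2x^2 + 7x + 1) = 2x^6 + 8x^5 + 8x^4 + 7x^3 + x + 2 ≡ 1 (mod x^4 + 3x^3 + 5x^2 + 5x + 4).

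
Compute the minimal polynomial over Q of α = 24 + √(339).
m_α(x) = x^2 - 48x + 237

From α - 24 = √(339), squaring gives (α - 24)^2 = 339, i.e. α^2 - 48α + 576 = 339, so α^2 - 48α + 237 = 0. The discriminant of x^2 - 48x + 237 is (-48)^2 - 4·(237) = 2304 - 948 = 1356, and 4·(339) is not a perfect square in Q since 339 is squarefree and ≠ 1. Hence x^2 - 48x + 237 is irreducible over Q and is the minimal polynomial of α.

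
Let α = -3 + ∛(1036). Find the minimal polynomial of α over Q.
m_α(x) = x^3 + 9x^2 + 27x - 1009

Set β = α + 3 = ∛(1036), so β^3 = 1036. Then (α + 3)^3 - 1036 = 0, i.e. α is a root of g(x) = (x + 3)^3 - 1036 = x^3 + 9x^2 + 27x - 1009. Since g(x) = h(x + 3) where h(x) = x^3 - 1036, and h is irreducible over Q (because 1036 is not a perfect cube, so h has no rational root, and a monic cubic with no rational root is irreducible), g is also irreducible (irreducibility is preserved under the substitution x → x + 3). Hence m_α(x) = x^3 + 9x^2 + 27x - 1009.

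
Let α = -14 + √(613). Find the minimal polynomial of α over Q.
m_α(x) = x^2 + 28x - 417

From α + 14 = √(613), squaring gives (α + 14)^2 = 613, i.e. α^2 + 28α + 196 = 613, so α^2 + 28α - 417 = 0. The discriminant of x^2 + 28x - 417 is (28)^2 - 4·(-417) = 784 + 1668 = 2452, and 4·(613) is not a perfect square in Q since 613 is squarefree and ≠ 1. Hence x^2 + 28x - 417 is irreducible over Q and is the minimal polynomial of α.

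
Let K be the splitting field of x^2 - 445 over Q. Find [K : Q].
[K : Q] = 2

f(x) = x^2 - 445 factors as (x - √445)(x + √445). The splitting field is K = Q(√445). Since 445 is squarefree and > 1, it is not a perfect square, so x^2 - 445 is irreducible over Q and [Q(√445) : Q] = 2. Hence [K : Q] = 2.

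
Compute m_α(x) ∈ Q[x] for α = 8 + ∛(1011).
m_α(x) = x^3 - 24x^2 + 192x - 1523

Set β = α - 8 = ∛(1011), so β^3 = 1011. Then (α - 8)^3 - 1011 = 0, i.e. α is a root of g(x) = (x - 8)^3 - 1011 = x^3 - 24x^2 + 192x - 1523. Since g(x) = h(x - 8) where h(x) = x^3 - 1011, and h is irreducible over Q (because 1011 is not a perfect cube, so h has no rational root, and a monic cubic with no rational root is irreducible), g is also irreducible (irreducibility is preserved under the substitution x → x - 8). Hence m_α(x) = x^3 - 24x^2 + 192x - 1523.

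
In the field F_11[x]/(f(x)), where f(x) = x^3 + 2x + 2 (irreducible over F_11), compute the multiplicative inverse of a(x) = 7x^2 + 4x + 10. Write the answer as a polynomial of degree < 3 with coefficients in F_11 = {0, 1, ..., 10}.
a(x)^(-1) ≡ 8x + 8 (mod f(x))

Since f is irreducible over F_11, F_11[x]/(f) is a field and a(x) ≠ 0 has an inverse. Apply the extended Euclidean algorithm to f(x) and a(x) in F_11[x]: f(x) = (8x + 8)·a(x) + (10). The last nonzero remainder is the constant 10 = gcd(f, a) in F_11. Back-substituting through the division chain expresses 10 = s(x)·a(x) + t(x)·f(x) with s(x) ≡ 3x + 3 (mod f), so (3x + 3)·a(x) ≡ 10 (mod f). Multiplying by 10^(-1) ≡ 10 in F_11 gives a(x)^(-1) ≡ 10·(3x + 3) ≡ 8x + 8 (mod f). Check: (7x^2 + 4x + 10)·(8x + 8) = x^3 + 2x + 3 ≡ 1 (mod x^3 + 2x + 2).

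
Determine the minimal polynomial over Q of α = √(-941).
m_α(x) = x^2 + 941

α satisfies α^2 + 941 = 0, so x^2 + 941 annihilates α. Since d = -941 is squarefree and ≠ 1, it is not a perfect square in Q, so x^2 + 941 has no rational root and is therefore irreducible over Q (a degree-2 polynomial over a field is irreducible iff it has no root). Hence m_α(x) = x^2 + 941.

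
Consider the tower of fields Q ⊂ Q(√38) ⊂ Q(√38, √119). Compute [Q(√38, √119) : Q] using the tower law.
[Q(√38, √119) : Q] = 4

[Q(√38):Q] = 2 (min poly x^2 - 38, irreducible since 38 is squarefree > 1). For the top step, suppose √119 ∈ Q(√38), say √119 = c + d√38 with c, d ∈ Q. Squaring: 119 = c^2 + 38d^2 + 2cd√38. Since √38 ∉ Q this forces 2cd = 0. If d = 0 then √119 = c ∈ Q, contradicting 119 squarefree > 1. If c = 0 then 119 = 38d^2, so 38·119 = (38d)^2 is a perfect square in Q — but 38·119 = 4522 is not a perfect square (since 38 and 119 are distinct squarefree integers). Contradiction. Hence √119 ∉ Q(√38), so x^2 - 119 stays irreducible over Q(√38) and [Q(√38, √119) : Q(√38)] = 2. By the tower law, [Q(√38, √119) : Q] = 2 · 2 = 4.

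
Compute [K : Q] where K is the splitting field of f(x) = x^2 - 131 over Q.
[K : Q] = 2

f(x) = x^2 - 131 factors as (x - √131)(x + √131). The splitting field is K = Q(√131). Since 131 is squarefree and > 1, it is not a perfect square, so x^2 - 131 is irreducible over Q and [Q(√131) : Q] = 2. Hence [K : Q] = 2.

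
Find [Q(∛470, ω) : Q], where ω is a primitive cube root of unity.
[Q(∛470, ω) : Q] = 6

[Q(∛470):Q] = 3 (min poly x^3 - 470, irreducible since 470 is not a perfect cube). [Q(ω):Q] = 2 (min poly x^2 + x + 1). Since Q(∛470) ⊂ R and ω ∉ R, we have ω ∉ Q(∛470), so x^2 + x + 1 remains irreducible over Q(∛470) and [Q(∛470, ω) : Q(∛470)] = 2. By the tower law, [Q(∛470, ω) : Q] = 3 · 2 = 6. (In fact Q(∛470, ω) is the splitting field of x^3 - 470 over Q.)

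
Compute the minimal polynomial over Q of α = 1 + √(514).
m_α(x) = x^2 - 2x - 513

From α - 1 = √(514), squaring gives (α - 1)^2 = 514, i.e. α^2 - 2α + 1 = 514, so α^2 - 2α - 513 = 0. The discriminant of x^2 - 2x - 513 is (-2)^2 - 4·(-513) = 4 + 2052 = 2056, and 4·(514) is not a perfect square in Q since 514 is squarefree and ≠ 1. Hence x^2 - 2x - 513 is irreducible over Q and is the minimal polynomial of α.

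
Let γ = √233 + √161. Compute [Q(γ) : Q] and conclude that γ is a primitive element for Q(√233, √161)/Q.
[Q(γ) : Q] = 4 (equivalently, Q(γ) = Q(√233, √161))

Obviously Q(γ) ⊆ Q(√233, √161), and [Q(√233, √161):Q] = 4 (since 233, 161 are distinct squarefree integers > 1 with 37513 not a perfect square). To show equality we compute the minimal polynomial of γ. From γ = √233 + √161: γ^2 = 233 + 2√(37513) + 161 = 394 + 2√(37513), so γ^2 - 394 = 2√(37513); squaring, (γ^2 - 394)^2 = 4·37513, i.e. γ^4 - 788γ^2 + 155236 - 150052 = 0, i.e. γ^4 - 788γ^2 + 5184 = 0. So γ is a root of x^4 - 788x^2 + 5184. This polynomial is irreducible over Q: it has no rational root (each ±√233 ± √161 is irrational), and any factorization into two quadratics over Q would force √(37513) ∈ Q (pairing opposite roots) or √233, √161 ∈ Q (other pairings), all impossible. Hence [Q(γ):Q] = 4 = [Q(√233, √161):Q], so Q(γ) = Q(√233, √161).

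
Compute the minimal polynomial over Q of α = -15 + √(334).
m_α(x) = x^2 + 30x - 109

From α + 15 = √(334), squaring gives (α + 15)^2 = 334, i.e. α^2 + 30α + 225 = 334, so α^2 + 30α - 109 = 0. The discriminant of x^2 + 30x - 109 is (30)^2 - 4·(-109) = 900 + 436 = 1336, and 4·(334) is not a perfect square in Q since 334 is squarefree and ≠ 1. Hence x^2 + 30x - 109 is irreducible over Q and is the minimal polynomial of α.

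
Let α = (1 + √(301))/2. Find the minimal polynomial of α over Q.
m_α(x) = x^2 - x - 75

From 2α - 1 = √(301), squaring gives (2α - 1)^2 = 301, i.e. 4α^2 - 4α + 1 = 301, so α^2 - α + (1 - 301)/4 = 0. Since 301 ≡ 1 (mod 4), (1 - 301)/4 = -75 ∈ Z. The polynomial x^2 - x - 75 has discriminant 1 - 4·(-75) = 301, which is not a perfect square in Q (d = 301 is squarefree and ≠ 1), so x^2 - x - 75 is irreducible over Q. It is the minimal polynomial of α.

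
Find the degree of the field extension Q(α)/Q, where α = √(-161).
[Q(α):Q] = 2

[Q(α):Q] equals the degree of the minimal polynomial of α. Here α^2 = -161 and x^2 + 161 is irreducible (d = -161 is squarefree, ≠ 1, hence not a square), so deg(m_α) = 2. Thus [Q(α):Q] = 2.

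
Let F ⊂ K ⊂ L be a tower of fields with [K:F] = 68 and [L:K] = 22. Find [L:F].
[L:F] = 1496

The tower law says that for any tower of field extensions F ⊂ K ⊂ L with finite degrees, [L:F] = [L:K] · [K:F]. Here this gives [L:F] = 22 · 68 = 1496.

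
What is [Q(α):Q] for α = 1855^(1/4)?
[Q(α):Q] = 4

α is a root of x^4 - 1855. By Eisenstein's criterion at the prime p = 5 (which divides the constant term 1855 but p^2 = 25 does not, since 1855 is squarefree), x^4 - 1855 is irreducible over Q. Hence [Q(α):Q] = 4.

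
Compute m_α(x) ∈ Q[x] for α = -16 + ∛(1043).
m_α(x) = x^3 + 48x^2 + 768x + 3053

Set β = α + 16 = ∛(1043), so β^3 = 1043. Then (α + 16)^3 - 1043 = 0, i.e. α is a root of g(x) = (x + 16)^3 - 1043 = x^3 + 48x^2 + 768x + 3053. Since g(x) = h(x + 16) where h(x) = x^3 - 1043, and h is irreducible over Q (because 1043 is not a perfect cube, so h has no rational root, and a monic cubic with no rational root is irreducible), g is also irreducible (irreducibility is preserved under the substitution x → x + 16). Hence m_α(x) = x^3 + 48x^2 + 768x + 3053.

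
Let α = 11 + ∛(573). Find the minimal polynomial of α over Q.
m_α(x) = x^3 - 33x^2 + 363x - 1904

Set β = α - 11 = ∛(573), so β^3 = 573. Then (α - 11)^3 - 573 = 0, i.e. α is a root of g(x) = (x - 11)^3 - 573 = x^3 - 33x^2 + 363x - 1904. Since g(x) = h(x - 11) where h(x) = x^3 - 573, and h is irreducible over Q (because 573 is not a perfect cube, so h has no rational root, and a monic cubic with no rational root is irreducible), g is also irreducible (irreducibility is preserved under the substitution x → x - 11). Hence m_α(x) = x^3 - 33x^2 + 363x - 1904.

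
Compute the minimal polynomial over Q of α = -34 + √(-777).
m_α(x) = x^2 + 68x + 1933

From α + 34 = √(-777), squaring gives (α + 34)^2 = -777, i.e. α^2 + 68α + 1156 = -777, so α^2 + 68α + 1933 = 0. The discriminant of x^2 + 68x + 1933 is (68)^2 - 4·(1933) = 4624 - 7732 = -3108, and 4·(-777) is not a perfect square in Q since -777 is squarefree and ≠ 1. Hence x^2 + 68x + 1933 is irreducible over Q and is the minimal polynomial of α.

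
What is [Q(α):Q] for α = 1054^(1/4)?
[Q(α):Q] = 4

α is a root of x^4 - 1054. By Eisenstein's criterion at the prime p = 2 (which divides the constant term 1054 but p^2 = 4 does not, since 1054 is squarefree), x^4 - 1054 is irreducible over Q. Hence [Q(α):Q] = 4.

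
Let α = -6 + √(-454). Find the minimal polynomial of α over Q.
m_α(x) = x^2 + 12x + 490

From α + 6 = √(-454), squaring gives (α + 6)^2 = -454, i.e. α^2 + 12α + 36 = -454, so α^2 + 12α + 490 = 0. The discriminant of x^2 + 12x + 490 is (12)^2 - 4·(490) = 144 - 1960 = -1816, and 4·(-454) is not a perfect square in Q since -454 is squarefree and ≠ 1. Hence x^2 + 12x + 490 is irreducible over Q and is the minimal polynomial of α.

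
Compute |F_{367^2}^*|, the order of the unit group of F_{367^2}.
|F_{367^2}^*| = 134688

F_{367^2} has 367^2 = 134689 elements; its multiplicative group consists of all nonzero elements, so |F_{367^2}^*| = 134689 - 1 = 134688. (It is cyclic since any finite subgroup of the multiplicative group of a field is cyclic.)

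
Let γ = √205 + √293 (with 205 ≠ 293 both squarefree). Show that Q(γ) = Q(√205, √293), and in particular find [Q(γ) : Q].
[Q(γ) : Q] = 4 (equivalently, Q(γ) = Q(√205, √293))

Obviously Q(γ) ⊆ Q(√205, √293), and [Q(√205, √293):Q] = 4 (since 205, 293 are distinct squarefree integers > 1 with 60065 not a perfect square). To show equality we compute the minimal polynomial of γ. From γ = √205 + √293: γ^2 = 205 + 2√(60065) + 293 = 498 + 2√(60065), so γ^2 - 498 = 2√(60065); squaring, (γ^2 - 498)^2 = 4·60065, i.e. γ^4 - 996γ^2 + 248004 - 240260 = 0, i.e. γ^4 - 996γ^2 + 7744 = 0. So γ is a root of x^4 - 996x^2 + 7744. This polynomial is irreducible over Q: it has no rational root (each ±√205 ± √293 is irrational), and any factorization into two quadratics over Q would force √(60065) ∈ Q (pairing opposite roots) or √205, √293 ∈ Q (other pairings), all impossible. Hence [Q(γ):Q] = 4 = [Q(√205, √293):Q], so Q(γ) = Q(√205, √293).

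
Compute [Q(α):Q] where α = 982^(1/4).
[Q(α):Q] = 4

α is a root of x^4 - 982. By Eisenstein's criterion at the prime p = 2 (which divides the constant term 982 but p^2 = 4 does not, since 982 is squarefree), x^4 - 982 is irreducible over Q. Hence [Q(α):Q] = 4.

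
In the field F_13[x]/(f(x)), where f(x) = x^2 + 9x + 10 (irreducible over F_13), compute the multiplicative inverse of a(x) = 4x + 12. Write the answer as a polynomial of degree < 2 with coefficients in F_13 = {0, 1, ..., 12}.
a(x)^(-1) ≡ 11x + 1 (mod f(x))

Since f is irreducible over F_13, F_13[x]/(f) is a field and a(x) ≠ 0 has an inverse. Apply the extended Euclidean algorithm to f(x) and a(x) in F_13[x]: f(x) = (10x + 8)·a(x) + (5). The last nonzero remainder is the constant 5 = gcd(f, a) in F_13. Back-substituting through the division chain expresses 5 = s(x)·a(x) + t(x)·f(x) with s(x) ≡ 3x + 5 (mod f), so (3x + 5)·a(x) ≡ 5 (mod f). Multiplying by 5^(-1) ≡ 8 in F_13 gives a(x)^(-1) ≡ 8·(3x + 5) ≡ 11x + 1 (mod f). Check: (4x + 12)·(11x + 1) = 5x^2 + 6x + 12 ≡ 1 (mod x^2 + 9x + 10).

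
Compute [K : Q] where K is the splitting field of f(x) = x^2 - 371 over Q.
[K : Q] = 2

f(x) = x^2 - 371 factors as (x - √371)(x + √371). The splitting field is K = Q(√371). Since 371 is squarefree and > 1, it is not a perfect square, so x^2 - 371 is irreducible over Q and [Q(√371) : Q] = 2. Hence [K : Q] = 2.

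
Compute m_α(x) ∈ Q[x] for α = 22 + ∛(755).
m_α(x) = x^3 - 66x^2 + 1452x - 11403

Set β = α - 22 = ∛(755), so β^3 = 755. Then (α - 22)^3 - 755 = 0, i.e. α is a root of g(x) = (x - 22)^3 - 755 = x^3 - 66x^2 + 1452x - 11403. Since g(x) = h(x - 22) where h(x) = x^3 - 755, and h is irreducible over Q (because 755 is not a perfect cube, so h has no rational root, and a monic cubic with no rational root is irreducible), g is also irreducible (irreducibility is preserved under the substitution x → x - 22). Hence m_α(x) = x^3 - 66x^2 + 1452x - 11403.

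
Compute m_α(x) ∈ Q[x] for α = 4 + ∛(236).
m_α(x) = x^3 - 12x^2 + 48x - 300

Set β = α - 4 = ∛(236), so β^3 = 236. Then (α - 4)^3 - 236 = 0, i.e. α is a root of g(x) = (x - 4)^3 - 236 = x^3 - 12x^2 + 48x - 300. Since g(x) = h(x - 4) where h(x) = x^3 - 236, and h is irreducible over Q (because 236 is not a perfect cube, so h has no rational root, and a monic cubic with no rational root is irreducible), g is also irreducible (irreducibility is preserved under the substitution x → x - 4). Hence m_α(x) = x^3 - 12x^2 + 48x - 300.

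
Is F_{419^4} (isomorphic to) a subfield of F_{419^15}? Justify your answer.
No: F_{419^4} is not a subfield of F_{419^15}

F_{p^m} embeds in F_{p^n} iff m | n. Here 4 ∤ 15 (since 15 = 3·4 + 3 with remainder 3 ≠ 0), so F_{419^4} is not a subfield of F_{419^15}. Equivalently: if it were, the tower law would give 4 = [F_{419^4}:F_419] dividing [F_{419^15}:F_419] = 15, contradiction.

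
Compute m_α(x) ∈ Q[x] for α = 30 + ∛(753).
m_α(x) = x^3 - 90x^2 + 2700x - 27753

Set β = α - 30 = ∛(753), so β^3 = 753. Then (α - 30)^3 - 753 = 0, i.e. α is a root of g(x) = (x - 30)^3 - 753 = x^3 - 90x^2 + 2700x - 27753. Since g(x) = h(x - 30) where h(x) = x^3 - 753, and h is irreducible over Q (because 753 is not a perfect cube, so h has no rational root, and a monic cubic with no rational root is irreducible), g is also irreducible (irreducibility is preserved under the substitution x → x - 30). Hence m_α(x) = x^3 - 90x^2 + 2700x - 27753.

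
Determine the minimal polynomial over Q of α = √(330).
m_α(x) = x^2 - 330

α satisfies α^2 - 330 = 0, so x^2 - 330 annihilates α. Since d = 330 is squarefree and ≠ 1, it is not a perfect square in Q, so x^2 - 330 has no rational root and is therefore irreducible over Q (a degree-2 polynomial over a field is irreducible iff it has no root). Hence m_α(x) = x^2 - 330.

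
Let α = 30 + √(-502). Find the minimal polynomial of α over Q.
m_α(x) = x^2 - 60x + 1402

From α - 30 = √(-502), squaring gives (α - 30)^2 = -502, i.e. α^2 - 60α + 900 = -502, so α^2 - 60α + 1402 = 0. The discriminant of x^2 - 60x + 1402 is (-60)^2 - 4·(1402) = 3600 - 5608 = -2008, and 4·(-502) is not a perfect square in Q since -502 is squarefree and ≠ 1. Hence x^2 - 60x + 1402 is irreducible over Q and is the minimal polynomial of α.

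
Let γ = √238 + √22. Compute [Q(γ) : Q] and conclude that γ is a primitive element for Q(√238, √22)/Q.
[Q(γ) : Q] = 4 (equivalently, Q(γ) = Q(√238, √22))

Obviously Q(γ) ⊆ Q(√238, √22), and [Q(√238, √22):Q] = 4 (since 238, 22 are distinct squarefree integers > 1 with 5236 not a perfect square). To show equality we compute the minimal polynomial of γ. From γ = √238 + √22: γ^2 = 238 + 2√(5236) + 22 = 260 + 2√(5236), so γ^2 - 260 = 2√(5236); squaring, (γ^2 - 260)^2 = 4·5236, i.e. γ^4 - 520γ^2 + 67600 - 20944 = 0, i.e. γ^4 - 520γ^2 + 46656 = 0. So γ is a root of x^4 - 520x^2 + 46656. This polynomial is irreducible over Q: it has no rational root (each ±√238 ± √22 is irrational), and any factorization into two quadratics over Q would force √(5236) ∈ Q (pairing opposite roots) or √238, √22 ∈ Q (other pairings), all impossible. Hence [Q(γ):Q] = 4 = [Q(√238, √22):Q], so Q(γ) = Q(√238, √22).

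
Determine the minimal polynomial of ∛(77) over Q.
m_α(x) = x^3 - 77

α satisfies α^3 = 77, so x^3 - 77 annihilates α. By the rational root test, a rational root p/q (in lowest terms) of x^3 - 77 would satisfy p^3 = 77 q^3, forcing q = 1 and p^3 = 77; but 77 is not a perfect cube, contradiction. A monic cubic over Q with no rational root is irreducible (any nontrivial factorization would include a linear factor). Hence x^3 - 77 is the minimal polynomial of α, and in particular [Q(α):Q] = 3.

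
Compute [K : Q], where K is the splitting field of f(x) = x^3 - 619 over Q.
[K : Q] = 6

The roots of x^3 - 619 are ∛619, ω∛619, ω^2∛619 where ω = e^(2πi/3) is a primitive cube root of unity, so K = Q(∛619, ω). Now [Q(∛619):Q] = 3 (since 619 is not a perfect cube, x^3 - 619 is irreducible) and [Q(ω):Q] = 2. Both 2 and 3 divide [K:Q], and [K:Q] ≤ 3·2 = 6, so [K:Q] = 6. (Equivalently: Q(∛619) ⊂ R but ω ∉ R, so [K : Q(∛619)] = 2.)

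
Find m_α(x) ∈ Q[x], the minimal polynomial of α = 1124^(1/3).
m_α(x) = x^3 - 1124

α satisfies α^3 = 1124, so x^3 - 1124 annihilates α. By the rational root test, a rational root p/q (in lowest terms) of x^3 - 1124 would satisfy p^3 = 1124 q^3, forcing q = 1 and p^3 = 1124; but 1124 is not a perfect cube, contradiction. A monic cubic over Q with no rational root is irreducible (any nontrivial factorization would include a linear factor). Hence x^3 - 1124 is the minimal polynomial of α, and in particular [Q(α):Q] = 3.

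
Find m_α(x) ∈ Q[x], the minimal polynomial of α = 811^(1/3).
m_α(x) = x^3 - 811

α satisfies α^3 = 811, so x^3 - 811 annihilates α. By the rational root test, a rational root p/q (in lowest terms) of x^3 - 811 would satisfy p^3 = 811 q^3, forcing q = 1 and p^3 = 811; but 811 is not a perfect cube, contradiction. A monic cubic over Q with no rational root is irreducible (any nontrivial factorization would include a linear factor). Hence x^3 - 811 is the minimal polynomial of α, and in particular [Q(α):Q] = 3.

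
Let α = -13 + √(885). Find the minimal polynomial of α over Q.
m_α(x) = x^2 + 26x - 716

From α + 13 = √(885), squaring gives (α + 13)^2 = 885, i.e. α^2 + 26α + 169 = 885, so α^2 + 26α - 716 = 0. The discriminant of x^2 + 26x - 716 is (26)^2 - 4·(-716) = 676 + 2864 = 3540, and 4·(885) is not a perfect square in Q since 885 is squarefree and ≠ 1. Hence x^2 + 26x - 716 is irreducible over Q and is the minimal polynomial of α.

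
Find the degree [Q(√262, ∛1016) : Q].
[Q(√262, ∛1016) : Q] = 6

Let L = Q(√262, ∛1016). Since Q(√262) ⊂ L and [Q(√262):Q] = 2, the tower law gives 2 | [L:Q]. Likewise Q(∛1016) ⊂ L with [Q(∛1016):Q] = 3 (because 1016 is not a perfect cube), so 3 | [L:Q]. As gcd(2,3) = 1, [L:Q] is divisible by 6. Conversely L is generated over Q by √262 and ∛1016, so [L:Q] ≤ 2·3 = 6. Therefore [Q(√262, ∛1016) : Q] = 6.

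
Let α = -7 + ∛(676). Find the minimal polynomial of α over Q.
m_α(x) = x^3 + 21x^2 + 147x - 333

Set β = α + 7 = ∛(676), so β^3 = 676. Then (α + 7)^3 - 676 = 0, i.e. α is a root of g(x) = (x + 7)^3 - 676 = x^3 + 21x^2 + 147x - 333. Since g(x) = h(x + 7) where h(x) = x^3 - 676, and h is irreducible over Q (because 676 is not a perfect cube, so h has no rational root, and a monic cubic with no rational root is irreducible), g is also irreducible (irreducibility is preserved under the substitution x → x + 7). Hence m_α(x) = x^3 + 21x^2 + 147x - 333.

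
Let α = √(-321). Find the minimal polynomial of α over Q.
m_α(x) = x^2 + 321

α satisfies α^2 + 321 = 0, so x^2 + 321 annihilates α. Since d = -321 is squarefree and ≠ 1, it is not a perfect square in Q, so x^2 + 321 has no rational root and is therefore irreducible over Q (a degree-2 polynomial over a field is irreducible iff it has no root). Hence m_α(x) = x^2 + 321.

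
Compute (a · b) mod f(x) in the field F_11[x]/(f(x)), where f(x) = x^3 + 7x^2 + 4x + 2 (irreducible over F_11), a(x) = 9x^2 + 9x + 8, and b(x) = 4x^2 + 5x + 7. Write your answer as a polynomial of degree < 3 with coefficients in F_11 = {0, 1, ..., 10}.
a · b ≡ 5x^2 + 2 (mod f(x))

Multiply in F_11[x]: a(x)·b(x) = (9x^2 + 9x + 8)·(4x^2 + 5x + 7) = 3x^4 + 4x^3 + 8x^2 + 4x + 1. This has degree ≥ 3, so divide by f(x) over F_11: 3x^4 + 4x^3 + 8x^2 + 4x + 1 = (3x + 5)·(x^3 + 7x^2 + 4x + 2) + (5x^2 + 2). Hence a·b ≡ 5x^2 + 2 (mod f). (F_11[x]/(f) is a field with 11^3 = 1331 elements since f is irreducible of degree 3.)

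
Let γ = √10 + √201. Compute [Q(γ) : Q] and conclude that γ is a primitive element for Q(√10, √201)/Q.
[Q(γ) : Q] = 4 (equivalently, Q(γ) = Q(√10, √201))

Obviously Q(γ) ⊆ Q(√10, √201), and [Q(√10, √201):Q] = 4 (since 10, 201 are distinct squarefree integers > 1 with 2010 not a perfect square). To show equality we compute the minimal polynomial of γ. From γ = √10 + √201: γ^2 = 10 + 2√(2010) + 201 = 211 + 2√(2010), so γ^2 - 211 = 2√(2010); squaring, (γ^2 - 211)^2 = 4·2010, i.e. γ^4 - 422γ^2 + 44521 - 8040 = 0, i.e. γ^4 - 422γ^2 + 36481 = 0. So γ is a root of x^4 - 422x^2 + 36481. This polynomial is irreducible over Q: it has no rational root (each ±√10 ± √201 is irrational), and any factorization into two quadratics over Q would force √(2010) ∈ Q (pairing opposite roots) or √10, √201 ∈ Q (other pairings), all impossible. Hence [Q(γ):Q] = 4 = [Q(√10, √201):Q], so Q(γ) = Q(√10, √201).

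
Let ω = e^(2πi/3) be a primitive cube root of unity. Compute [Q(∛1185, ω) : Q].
[Q(∛1185, ω) : Q] = 6

[Q(∛1185):Q] = 3 (min poly x^3 - 1185, irreducible since 1185 is not a perfect cube). [Q(ω):Q] = 2 (min poly x^2 + x + 1). Since Q(∛1185) ⊂ R and ω ∉ R, we have ω ∉ Q(∛1185), so x^2 + x + 1 remains irreducible over Q(∛1185) and [Q(∛1185, ω) : Q(∛1185)] = 2. By the tower law, [Q(∛1185, ω) : Q] = 3 · 2 = 6. (In fact Q(∛1185, ω) is the splitting field of x^3 - 1185 over Q.)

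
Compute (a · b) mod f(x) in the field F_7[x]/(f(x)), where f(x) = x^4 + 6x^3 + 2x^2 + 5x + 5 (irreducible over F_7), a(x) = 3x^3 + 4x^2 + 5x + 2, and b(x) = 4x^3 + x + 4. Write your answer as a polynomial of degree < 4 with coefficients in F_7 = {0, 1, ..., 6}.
a · b ≡ 5x^3 + 5x^2 + 6x + 6 (mod f(x))

Multiply in F_7[x]: a(x)·b(x) = (3x^3 + 4x^2 + 5x + 2)·(4x^3 + x + 4) = 5x^6 + 2x^5 + 2x^4 + 3x^3 + x + 1. This has degree ≥ 4, so divide by f(x) over F_7: 5x^6 + 2x^5 + 2x^4 + 3x^3 + x + 1 = (5x^2 + 6)·(x^4 + 6x^3 + 2x^2 + 5x + 5) + (5x^3 + 5x^2 + 6x + 6). Hence a·b ≡ 5x^3 + 5x^2 + 6x + 6 (mod f). (F_7[x]/(f) is a field with 7^4 = 2401 elements since f is irreducible of degree 4.)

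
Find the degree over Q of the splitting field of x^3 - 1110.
[K : Q] = 6

The roots of x^3 - 1110 are ∛1110, ω∛1110, ω^2∛1110 where ω = e^(2πi/3) is a primitive cube root of unity, so K = Q(∛1110, ω). Now [Q(∛1110):Q] = 3 (since 1110 is not a perfect cube, x^3 - 1110 is irreducible) and [Q(ω):Q] = 2. Both 2 and 3 divide [K:Q], and [K:Q] ≤ 3·2 = 6, so [K:Q] = 6. (Equivalently: Q(∛1110) ⊂ R but ω ∉ R, so [K : Q(∛1110)] = 2.)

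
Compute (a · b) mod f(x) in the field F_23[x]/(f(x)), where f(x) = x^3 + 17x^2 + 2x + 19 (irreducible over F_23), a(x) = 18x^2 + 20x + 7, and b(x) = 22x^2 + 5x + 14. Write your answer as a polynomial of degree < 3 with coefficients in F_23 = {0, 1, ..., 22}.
a · b ≡ 15x^2 + 20x + 15 (mod f(x))

Multiply in F_23[x]: a(x)·b(x) = (18x^2 + 20x + 7)·(22x^2 + 5x + 14) = 5x^4 + x^3 + 16x + 6. This has degree ≥ 3, so divide by f(x) over F_23: 5x^4 + x^3 + 16x + 6 = (5x + 8)·(x^3 + 17x^2 + 2x + 19) + (15x^2 + 20x + 15). Hence a·b ≡ 15x^2 + 20x + 15 (mod f). (F_23[x]/(f) is a field with 23^3 = 12167 elements since f is irreducible of degree 3.)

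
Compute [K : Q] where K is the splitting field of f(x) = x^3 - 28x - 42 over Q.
[K : Q] = 6

By the rational root test, any rational root of the monic integer polynomial f(x) = x^3 - 28x - 42 must be an integer dividing the constant term -42, i.e. one of ±{1, 2, 3, 6, 7, 14, 21, 42}. Evaluating: f(1) = -69, f(-1) = -15, f(2) = -90, f(-2) = 6, f(3) = -99, f(-3) = 15, f(6) = 6, f(-6) = -90, f(7) = 105, f(-7) = -189, f(14) = 2310, f(-14) = -2394, f(21) = 8631, f(-21) = -8715, f(42) = 72870, f(-42) = -72954; none is 0, so f has no rational root and is therefore irreducible over Q (a cubic with no linear factor over a field is irreducible). For an irreducible cubic, the Galois group is A_3 or S_3 according as the discriminant disc(f) = -4a^3 - 27b^2 = -4·(-28)^3 - 27·(-42)^2 = 40180 is or is not a square in Q. Here disc(f) = 40180 is not a perfect square in Q, so the Galois group of f over Q is not contained in A_3 and must be all of S_3. The splitting field has degree |S_3| = 6 over Q, so [K : Q] = 6.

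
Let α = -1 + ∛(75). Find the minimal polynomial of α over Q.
m_α(x) = x^3 + 3x^2 + 3x - 74

Set β = α + 1 = ∛(75), so β^3 = 75. Then (α + 1)^3 - 75 = 0, i.e. α is a root of g(x) = (x + 1)^3 - 75 = x^3 + 3x^2 + 3x - 74. Since g(x) = h(x + 1) where h(x) = x^3 - 75, and h is irreducible over Q (because 75 is not a perfect cube, so h has no rational root, and a monic cubic with no rational root is irreducible), g is also irreducible (irreducibility is preserved under the substitution x → x + 1). Hence m_α(x) = x^3 + 3x^2 + 3x - 74.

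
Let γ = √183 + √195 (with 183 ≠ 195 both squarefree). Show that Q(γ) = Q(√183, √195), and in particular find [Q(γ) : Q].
[Q(γ) : Q] = 4 (equivalently, Q(γ) = Q(√183, √195))

Obviously Q(γ) ⊆ Q(√183, √195), and [Q(√183, √195):Q] = 4 (since 183, 195 are distinct squarefree integers > 1 with 35685 not a perfect square). To show equality we compute the minimal polynomial of γ. From γ = √183 + √195: γ^2 = 183 + 2√(35685) + 195 = 378 + 2√(35685), so γ^2 - 378 = 2√(35685); squaring, (γ^2 - 378)^2 = 4·35685, i.e. γ^4 - 756γ^2 + 142884 - 142740 = 0, i.e. γ^4 - 756γ^2 + 144 = 0. So γ is a root of x^4 - 756x^2 + 144. This polynomial is irreducible over Q: it has no rational root (each ±√183 ± √195 is irrational), and any factorization into two quadratics over Q would force √(35685) ∈ Q (pairing opposite roots) or √183, √195 ∈ Q (other pairings), all impossible. Hence [Q(γ):Q] = 4 = [Q(√183, √195):Q], so Q(γ) = Q(√183, √195).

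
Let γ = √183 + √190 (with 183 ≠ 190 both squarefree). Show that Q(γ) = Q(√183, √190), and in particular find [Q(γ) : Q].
[Q(γ) : Q] = 4 (equivalently, Q(γ) = Q(√183, √190))

Obviously Q(γ) ⊆ Q(√183, √190), and [Q(√183, √190):Q] = 4 (since 183, 190 are distinct squarefree integers > 1 with 34770 not a perfect square). To show equality we compute the minimal polynomial of γ. From γ = √183 + √190: γ^2 = 183 + 2√(34770) + 190 = 373 + 2√(34770), so γ^2 - 373 = 2√(34770); squaring, (γ^2 - 373)^2 = 4·34770, i.e. γ^4 - 746γ^2 + 139129 - 139080 = 0, i.e. γ^4 - 746γ^2 + 49 = 0. So γ is a root of x^4 - 746x^2 + 49. This polynomial is irreducible over Q: it has no rational root (each ±√183 ± √190 is irrational), and any factorization into two quadratics over Q would force √(34770) ∈ Q (pairing opposite roots) or √183, √190 ∈ Q (other pairings), all impossible. Hence [Q(γ):Q] = 4 = [Q(√183, √190):Q], so Q(γ) = Q(√183, √190).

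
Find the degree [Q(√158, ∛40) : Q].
[Q(√158, ∛40) : Q] = 6

Let L = Q(√158, ∛40). Since Q(√158) ⊂ L and [Q(√158):Q] = 2, the tower law gives 2 | [L:Q]. Likewise Q(∛40) ⊂ L with [Q(∛40):Q] = 3 (because 40 is not a perfect cube), so 3 | [L:Q]. As gcd(2,3) = 1, [L:Q] is divisible by 6. Conversely L is generated over Q by √158 and ∛40, so [L:Q] ≤ 2·3 = 6. Therefore [Q(√158, ∛40) : Q] = 6.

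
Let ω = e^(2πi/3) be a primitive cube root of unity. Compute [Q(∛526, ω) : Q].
[Q(∛526, ω) : Q] = 6

[Q(∛526):Q] = 3 (min poly x^3 - 526, irreducible since 526 is not a perfect cube). [Q(ω):Q] = 2 (min poly x^2 + x + 1). Since Q(∛526) ⊂ R and ω ∉ R, we have ω ∉ Q(∛526), so x^2 + x + 1 remains irreducible over Q(∛526) and [Q(∛526, ω) : Q(∛526)] = 2. By the tower law, [Q(∛526, ω) : Q] = 3 · 2 = 6. (In fact Q(∛526, ω) is the splitting field of x^3 - 526 over Q.)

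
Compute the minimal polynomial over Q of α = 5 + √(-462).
m_α(x) = x^2 - 10x + 487

From α - 5 = √(-462), squaring gives (α - 5)^2 = -462, i.e. α^2 - 10α + 25 = -462, so α^2 - 10α + 487 = 0. The discriminant of x^2 - 10x + 487 is (-10)^2 - 4·(487) = 100 - 1948 = -1848, and 4·(-462) is not a perfect square in Q since -462 is squarefree and ≠ 1. Hence x^2 - 10x + 487 is irreducible over Q and is the minimal polynomial of α.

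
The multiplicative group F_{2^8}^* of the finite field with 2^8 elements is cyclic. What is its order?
|F_{2^8}^*| = 255

F_{2^8} has 2^8 = 256 elements; its multiplicative group consists of all nonzero elements, so |F_{2^8}^*| = 256 - 1 = 255. (It is cyclic since any finite subgroup of the multiplicative group of a field is cyclic.)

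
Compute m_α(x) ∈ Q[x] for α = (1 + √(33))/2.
m_α(x) = x^2 - x - 8

From 2α - 1 = √(33), squaring gives (2α - 1)^2 = 33, i.e. 4α^2 - 4α + 1 = 33, so α^2 - α + (1 - 33)/4 = 0. Since 33 ≡ 1 (mod 4), (1 - 33)/4 = -8 ∈ Z. The polynomial x^2 - x - 8 has discriminant 1 - 4·(-8) = 33, which is not a perfect square in Q (d = 33 is squarefree and ≠ 1), so x^2 - x - 8 is irreducible over Q. It is the minimal polynomial of α.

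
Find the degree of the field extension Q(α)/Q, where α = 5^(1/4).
[Q(α):Q] = 4

α is a root of x^4 - 5. By Eisenstein's criterion at the prime p = 5 (which divides the constant term 5 but p^2 = 25 does not, since 5 is squarefree), x^4 - 5 is irreducible over Q. Hence [Q(α):Q] = 4.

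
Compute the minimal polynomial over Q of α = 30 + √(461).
m_α(x) = x^2 - 60x + 439

From α - 30 = √(461), squaring gives (α - 30)^2 = 461, i.e. α^2 - 60α + 900 = 461, so α^2 - 60α + 439 = 0. The discriminant of x^2 - 60x + 439 is (-60)^2 - 4·(439) = 3600 - 1756 = 1844, and 4·(461) is not a perfect square in Q since 461 is squarefree and ≠ 1. Hence x^2 - 60x + 439 is irreducible over Q and is the minimal polynomial of α.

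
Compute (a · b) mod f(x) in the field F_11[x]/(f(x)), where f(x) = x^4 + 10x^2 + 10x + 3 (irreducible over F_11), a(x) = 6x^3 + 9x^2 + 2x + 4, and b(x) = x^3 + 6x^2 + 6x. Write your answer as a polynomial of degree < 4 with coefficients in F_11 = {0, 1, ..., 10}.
a · b ≡ 7x^2 + 9x + 3 (mod f(x))

Multiply in F_11[x]: a(x)·b(x) = (6x^3 + 9x^2 + 2x + 4)·(x^3 + 6x^2 + 6x) = 6x^6 + x^5 + 4x^4 + 4x^3 + 3x^2 + 2x. This has degree ≥ 4, so divide by f(x) over F_11: 6x^6 + x^5 + 4x^4 + 4x^3 + 3x^2 + 2x = (6x^2 + x + 10)·(x^4 + 10x^2 + 10x + 3) + (7x^2 + 9x + 3). Hence a·b ≡ 7x^2 + 9x + 3 (mod f). (F_11[x]/(f) is a field with 11^4 = 14641 elements since f is irreducible of degree 4.)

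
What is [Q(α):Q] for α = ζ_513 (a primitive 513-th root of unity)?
[Q(α):Q] = 324

The minimal polynomial of ζ_513 over Q is the 513-th cyclotomic polynomial Φ_513(x), which is irreducible over Q and has degree φ(513) = 324. Hence [Q(α):Q] = φ(513) = 324.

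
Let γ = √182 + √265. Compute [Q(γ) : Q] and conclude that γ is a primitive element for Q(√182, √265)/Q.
[Q(γ) : Q] = 4 (equivalently, Q(γ) = Q(√182, √265))

Obviously Q(γ) ⊆ Q(√182, √265), and [Q(√182, √265):Q] = 4 (since 182, 265 are distinct squarefree integers > 1 with 48230 not a perfect square). To show equality we compute the minimal polynomial of γ. From γ = √182 + √265: γ^2 = 182 + 2√(48230) + 265 = 447 + 2√(48230), so γ^2 - 447 = 2√(48230); squaring, (γ^2 - 447)^2 = 4·48230, i.e. γ^4 - 894γ^2 + 199809 - 192920 = 0, i.e. γ^4 - 894γ^2 + 6889 = 0. So γ is a root of x^4 - 894x^2 + 6889. This polynomial is irreducible over Q: it has no rational root (each ±√182 ± √265 is irrational), and any factorization into two quadratics over Q would force √(48230) ∈ Q (pairing opposite roots) or √182, √265 ∈ Q (other pairings), all impossible. Hence [Q(γ):Q] = 4 = [Q(√182, √265):Q], so Q(γ) = Q(√182, √265).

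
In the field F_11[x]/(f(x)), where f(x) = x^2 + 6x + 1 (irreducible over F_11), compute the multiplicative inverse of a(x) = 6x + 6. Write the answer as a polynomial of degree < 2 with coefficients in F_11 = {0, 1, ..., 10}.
a(x)^(-1) ≡ 6x + 8 (mod f(x))

Since f is irreducible over F_11, F_11[x]/(f) is a field and a(x) ≠ 0 has an inverse. Apply the extended Euclidean algorithm to f(x) and a(x) in F_11[x]: f(x) = (2x + 10)·a(x) + (7). The last nonzero remainder is the constant 7 = gcd(f, a) in F_11. Back-substituting through the division chain expresses 7 = s(x)·a(x) + t(x)·f(x) with s(x) ≡ 9x + 1 (mod f), so (9x + 1)·a(x) ≡ 7 (mod f). Multiplying by 7^(-1) ≡ 8 in F_11 gives a(x)^(-1) ≡ 8·(9x + 1) ≡ 6x + 8 (mod f). Check: (6x + 6)·(6x + 8) = 3x^2 + 7x + 4 ≡ 1 (mod x^2 + 6x + 1).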